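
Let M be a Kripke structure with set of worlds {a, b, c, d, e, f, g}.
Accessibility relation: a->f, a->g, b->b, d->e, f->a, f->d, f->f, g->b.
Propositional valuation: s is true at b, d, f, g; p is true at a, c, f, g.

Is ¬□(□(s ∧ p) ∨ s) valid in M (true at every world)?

Let φ = ¬□(□(s ∧ p) ∨ s). Evaluate φ at each world:
  a (successors {f, g}): φ is false.
  b (successors {b}): φ is false.
  c (successors ∅): φ is false.
  d (successors {e}): φ is false.
  e (successors ∅): φ is false.
  f (successors {a, d, f}): φ is false.
  g (successors {b}): φ is false.
Detail at a (counterexample):
  At a: □(□(s ∧ p) ∨ s) is true, so ¬□(□(s ∧ p) ∨ s) is false.
    At a: □(□(s ∧ p) ∨ s) requires □(s ∧ p) ∨ s at every successor {f, g}.
      At f: □(s ∧ p) ∨ s is true.
      At g: □(s ∧ p) ∨ s is true.
    So □(□(s ∧ p) ∨ s) is true at a.

No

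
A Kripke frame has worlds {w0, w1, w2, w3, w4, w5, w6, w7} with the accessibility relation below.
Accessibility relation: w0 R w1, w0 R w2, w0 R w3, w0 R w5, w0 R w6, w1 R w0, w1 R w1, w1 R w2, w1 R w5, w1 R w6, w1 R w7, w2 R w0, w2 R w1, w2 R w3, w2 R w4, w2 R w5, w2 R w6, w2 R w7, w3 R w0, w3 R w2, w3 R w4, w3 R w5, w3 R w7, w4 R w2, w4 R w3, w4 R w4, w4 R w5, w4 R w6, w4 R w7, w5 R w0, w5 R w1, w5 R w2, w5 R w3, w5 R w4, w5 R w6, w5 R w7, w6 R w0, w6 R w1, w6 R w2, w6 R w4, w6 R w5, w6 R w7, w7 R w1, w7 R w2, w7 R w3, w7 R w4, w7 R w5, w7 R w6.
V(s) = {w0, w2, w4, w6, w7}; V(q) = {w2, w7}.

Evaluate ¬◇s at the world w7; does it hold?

No

Recall that ◇ψ holds at a world iff ψ holds at some accessible world.
At w7: ◇s is true, so ¬◇s is false.
  At w7: ◇s requires s at some successor in {w1, w2, w3, w4, w5, w6}.
    s holds at w2, so ◇s is true at w7.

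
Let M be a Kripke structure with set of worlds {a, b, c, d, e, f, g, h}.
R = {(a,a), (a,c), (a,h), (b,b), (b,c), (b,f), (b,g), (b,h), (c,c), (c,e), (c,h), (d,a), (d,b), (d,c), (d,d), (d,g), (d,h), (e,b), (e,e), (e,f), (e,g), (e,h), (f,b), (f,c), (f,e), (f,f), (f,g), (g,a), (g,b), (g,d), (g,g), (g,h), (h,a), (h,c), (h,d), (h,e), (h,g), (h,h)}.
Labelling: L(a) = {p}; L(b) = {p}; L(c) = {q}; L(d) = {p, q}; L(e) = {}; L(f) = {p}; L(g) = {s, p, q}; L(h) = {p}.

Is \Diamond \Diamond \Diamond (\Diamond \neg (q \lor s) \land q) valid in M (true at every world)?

Yes

Recall that \Diamond ψ holds at a world iff ψ holds at some accessible world.
Let φ = \Diamond \Diamond \Diamond (\Diamond \neg (q \lor s) \land q). Evaluate φ at each world:
  a (successors {a, c, h}): φ is true.
  b (successors {b, c, f, g, h}): φ is true.
  c (successors {c, e, h}): φ is true.
  d (successors {a, b, c, d, g, h}): φ is true.
  e (successors {b, e, f, g, h}): φ is true.
  f (successors {b, c, e, f, g}): φ is true.
  g (successors {a, b, d, g, h}): φ is true.
  h (successors {a, c, d, e, g, h}): φ is true.
For instance, at f:
  At f: \Diamond \Diamond \Diamond (\Diamond \neg (q \lor s) \land q) requires \Diamond \Diamond (\Diamond \neg (q \lor s) \land q) at some successor in {b, c, e, f, g}.
    \Diamond \Diamond (\Diamond \neg (q \lor s) \land q) holds at b, so \Diamond \Diamond \Diamond (\Diamond \neg (q \lor s) \land q) is true at f.
      At b: \Diamond \Diamond (\Diamond \neg (q \lor s) \land q) requires \Diamond (\Diamond \neg (q \lor s) \land q) at some successor in {b, c, f, g, h}.
        \Diamond (\Diamond \neg (q \lor s) \land q) holds at b, so \Diamond \Diamond (\Diamond \neg (q \lor s) \land q) is true at b.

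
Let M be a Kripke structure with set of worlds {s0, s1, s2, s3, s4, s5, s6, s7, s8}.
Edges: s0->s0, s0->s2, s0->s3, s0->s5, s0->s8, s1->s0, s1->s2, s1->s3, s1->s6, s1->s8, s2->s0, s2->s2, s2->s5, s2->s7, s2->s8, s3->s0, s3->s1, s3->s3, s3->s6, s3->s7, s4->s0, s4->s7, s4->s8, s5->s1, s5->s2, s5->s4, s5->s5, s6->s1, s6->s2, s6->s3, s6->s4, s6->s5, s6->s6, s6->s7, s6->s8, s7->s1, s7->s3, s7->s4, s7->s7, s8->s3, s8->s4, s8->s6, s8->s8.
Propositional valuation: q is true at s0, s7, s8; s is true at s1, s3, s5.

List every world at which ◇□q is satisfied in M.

s5, s6, s7, s8

Let φ = ◇□q. Evaluate φ at each world:
  s0 (successors {s0, s2, s3, s5, s8}): φ is false.
  s1 (successors {s0, s2, s3, s6, s8}): φ is false.
  s2 (successors {s0, s2, s5, s7, s8}): φ is false.
  s3 (successors {s0, s1, s3, s6, s7}): φ is false.
  s4 (successors {s0, s7, s8}): φ is false.
  s5 (successors {s1, s2, s4, s5}): φ is true.
  s6 (successors {s1, s2, s3, s4, s5, s6, s7, s8}): φ is true.
  s7 (successors {s1, s3, s4, s7}): φ is true.
  s8 (successors {s3, s4, s6, s8}): φ is true.
For instance, at s3:
  At s3: ◇□q requires □q at some successor in {s0, s1, s3, s6, s7}.
    At s0: □q is false.
    At s1: □q is false.
    At s3: □q is false.
    At s6: □q is false.
    At s7: □q is false.
  So ◇□q is false at s3.
Satisfying worlds: {s5, s6, s7, s8}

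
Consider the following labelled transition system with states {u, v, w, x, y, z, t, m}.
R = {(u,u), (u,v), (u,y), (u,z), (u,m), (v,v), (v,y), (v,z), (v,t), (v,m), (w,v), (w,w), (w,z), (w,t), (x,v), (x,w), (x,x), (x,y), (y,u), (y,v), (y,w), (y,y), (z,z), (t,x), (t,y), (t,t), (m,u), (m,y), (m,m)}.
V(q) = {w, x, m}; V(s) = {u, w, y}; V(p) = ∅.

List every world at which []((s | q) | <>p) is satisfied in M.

Let φ = []((s | q) | <>p). Evaluate φ at each world:
  u (successors {u, v, y, z, m}): φ is false.
  v (successors {v, y, z, t, m}): φ is false.
  w (successors {v, w, z, t}): φ is false.
  x (successors {v, w, x, y}): φ is false.
  y (successors {u, v, w, y}): φ is false.
  z (successors {z}): φ is false.
  t (successors {x, y, t}): φ is false.
  m (successors {u, y, m}): φ is true.
For instance, at y:
  At y: []((s | q) | <>p) requires (s | q) | <>p at every successor {u, v, w, y}.
    (s | q) | <>p fails at v, so []((s | q) | <>p) is false at y.
      At v: s | q is false, <>p is false, so (s | q) | <>p is false.
Satisfying worlds: {m}

m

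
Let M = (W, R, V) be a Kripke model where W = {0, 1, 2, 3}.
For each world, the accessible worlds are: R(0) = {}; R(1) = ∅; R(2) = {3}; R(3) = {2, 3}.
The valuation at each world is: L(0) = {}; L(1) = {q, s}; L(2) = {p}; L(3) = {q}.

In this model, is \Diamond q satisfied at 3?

At 3: \Diamond q requires q at some successor in {2, 3}.
  q holds at 3, so \Diamond q is true at 3.

Yes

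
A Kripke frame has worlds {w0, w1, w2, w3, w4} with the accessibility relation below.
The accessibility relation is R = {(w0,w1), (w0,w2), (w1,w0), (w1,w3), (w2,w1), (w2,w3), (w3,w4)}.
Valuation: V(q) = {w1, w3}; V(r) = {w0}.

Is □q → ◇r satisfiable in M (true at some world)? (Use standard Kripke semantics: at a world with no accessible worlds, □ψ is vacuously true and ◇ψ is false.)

Let φ = □q → ◇r. Evaluate φ at each world:
  w0 (successors {w1, w2}): φ is true.
  w1 (successors {w0, w3}): φ is true.
  w2 (successors {w1, w3}): φ is false.
  w3 (successors {w4}): φ is true.
  w4 (successors ∅): φ is false.
Detail at w0 (witness):
  At w0: □q is false, ◇r is false, so □q → ◇r is true.
    At w0: □q requires q at every successor {w1, w2}.
      q fails at w2, so □q is false at w0.
    At w0: ◇r requires r at some successor in {w1, w2}.
      At w1: r is false.
      At w2: r is false.
    So ◇r is false at w0.

Yes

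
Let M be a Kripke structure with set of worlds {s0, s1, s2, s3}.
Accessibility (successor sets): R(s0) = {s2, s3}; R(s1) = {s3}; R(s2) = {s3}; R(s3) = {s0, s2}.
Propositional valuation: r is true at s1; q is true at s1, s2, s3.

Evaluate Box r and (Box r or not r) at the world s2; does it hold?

At s2: Box r is false, Box r or not r is true, so Box r and (Box r or not r) is false.
  At s2: Box r requires r at every successor {s3}.
    r fails at s3, so Box r is false at s2.
  At s2: Box r is false, not r is true, so Box r or not r is true.
    At s2: Box r requires r at every successor {s3}.
      r fails at s3, so Box r is false at s2.

No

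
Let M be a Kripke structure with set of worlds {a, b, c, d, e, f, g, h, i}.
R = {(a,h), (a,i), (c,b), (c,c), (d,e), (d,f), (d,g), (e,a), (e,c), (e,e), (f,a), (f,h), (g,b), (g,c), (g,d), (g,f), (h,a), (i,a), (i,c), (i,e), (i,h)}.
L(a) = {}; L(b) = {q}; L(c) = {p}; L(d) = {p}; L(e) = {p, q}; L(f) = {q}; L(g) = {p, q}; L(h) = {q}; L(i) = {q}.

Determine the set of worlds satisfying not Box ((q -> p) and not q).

Let φ = not Box ((q -> p) and not q). Evaluate φ at each world:
  a (successors {h, i}): φ is true.
  b (successors ∅): φ is false.
  c (successors {b, c}): φ is true.
  d (successors {e, f, g}): φ is true.
  e (successors {a, c, e}): φ is true.
  f (successors {a, h}): φ is true.
  g (successors {b, c, d, f}): φ is true.
  h (successors {a}): φ is false.
  i (successors {a, c, e, h}): φ is true.
For instance, at c:
  At c: Box ((q -> p) and not q) is false, so not Box ((q -> p) and not q) is true.
    At c: Box ((q -> p) and not q) requires (q -> p) and not q at every successor {b, c}.
      (q -> p) and not q fails at b, so Box ((q -> p) and not q) is false at c.
Satisfying worlds: {a, c, d, e, f, g, i}

a, c, d, e, f, g, i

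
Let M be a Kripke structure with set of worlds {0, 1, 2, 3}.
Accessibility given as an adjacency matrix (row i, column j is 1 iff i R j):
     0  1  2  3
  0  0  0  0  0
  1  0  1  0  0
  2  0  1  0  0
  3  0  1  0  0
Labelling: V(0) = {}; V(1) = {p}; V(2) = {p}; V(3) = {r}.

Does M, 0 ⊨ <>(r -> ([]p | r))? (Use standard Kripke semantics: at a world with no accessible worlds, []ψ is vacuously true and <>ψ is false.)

No

At 0: no accessible worlds, so <>(r -> ([]p | r)) is false.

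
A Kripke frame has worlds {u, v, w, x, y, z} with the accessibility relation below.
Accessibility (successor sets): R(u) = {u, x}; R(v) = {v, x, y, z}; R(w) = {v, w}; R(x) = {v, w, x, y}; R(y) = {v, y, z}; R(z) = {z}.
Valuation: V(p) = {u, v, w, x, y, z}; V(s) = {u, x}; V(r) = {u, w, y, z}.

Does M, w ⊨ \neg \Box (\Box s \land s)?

At w: \Box (\Box s \land s) is false, so \neg \Box (\Box s \land s) is true.
  At w: \Box (\Box s \land s) requires \Box s \land s at every successor {v, w}.
    \Box s \land s fails at v, so \Box (\Box s \land s) is false at w.
      At v: \Box s is false, s is false, so \Box s \land s is false.

Yes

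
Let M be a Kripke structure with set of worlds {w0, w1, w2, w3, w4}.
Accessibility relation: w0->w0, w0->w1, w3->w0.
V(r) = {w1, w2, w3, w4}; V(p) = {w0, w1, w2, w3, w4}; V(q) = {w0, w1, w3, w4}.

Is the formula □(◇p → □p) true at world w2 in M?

Yes

At w2: no accessible worlds, so □(◇p → □p) holds vacuously.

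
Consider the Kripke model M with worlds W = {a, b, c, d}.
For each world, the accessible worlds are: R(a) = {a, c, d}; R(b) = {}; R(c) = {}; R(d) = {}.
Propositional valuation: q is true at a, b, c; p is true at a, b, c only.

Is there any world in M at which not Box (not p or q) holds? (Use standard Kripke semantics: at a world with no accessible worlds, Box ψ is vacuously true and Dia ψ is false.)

No

Let φ = not Box (not p or q). Evaluate φ at each world:
  a (successors {a, c, d}): φ is false.
  b (successors ∅): φ is false.
  c (successors ∅): φ is false.
  d (successors ∅): φ is false.
For instance, at a:
  At a: Box (not p or q) is true, so not Box (not p or q) is false.
    At a: Box (not p or q) requires not p or q at every successor {a, c, d}.
      At a: not p or q is true.
      At c: not p or q is true.
      At d: not p or q is true.
    So Box (not p or q) is true at a.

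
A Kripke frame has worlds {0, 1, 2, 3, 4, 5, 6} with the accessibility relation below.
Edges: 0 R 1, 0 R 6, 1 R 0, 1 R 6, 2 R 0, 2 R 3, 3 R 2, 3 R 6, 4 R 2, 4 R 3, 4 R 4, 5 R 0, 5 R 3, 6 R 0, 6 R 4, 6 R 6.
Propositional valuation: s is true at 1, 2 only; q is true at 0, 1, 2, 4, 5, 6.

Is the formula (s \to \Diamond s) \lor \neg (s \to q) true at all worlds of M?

Let φ = (s \to \Diamond s) \lor \neg (s \to q). Evaluate φ at each world:
  0 (successors {1, 6}): φ is true.
  1 (successors {0, 6}): φ is false.
  2 (successors {0, 3}): φ is false.
  3 (successors {2, 6}): φ is true.
  4 (successors {2, 3, 4}): φ is true.
  5 (successors {0, 3}): φ is true.
  6 (successors {0, 4, 6}): φ is true.
Detail at 1 (counterexample):
  At 1: s \to \Diamond s is false, \neg (s \to q) is false, so (s \to \Diamond s) \lor \neg (s \to q) is false.
    At 1: s is true, \Diamond s is false, so s \to \Diamond s is false.
      At 1: \Diamond s requires s at some successor in {0, 6}.
        At 0: s is false.
        At 6: s is false.
      So \Diamond s is false at 1.

No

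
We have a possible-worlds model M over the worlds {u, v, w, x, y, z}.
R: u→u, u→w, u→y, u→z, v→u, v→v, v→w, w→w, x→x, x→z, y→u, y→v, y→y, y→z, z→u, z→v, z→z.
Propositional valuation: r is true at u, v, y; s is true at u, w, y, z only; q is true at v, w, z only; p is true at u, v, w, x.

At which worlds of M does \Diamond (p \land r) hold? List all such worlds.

Let φ = \Diamond (p \land r). Evaluate φ at each world:
  u (successors {u, w, y, z}): φ is true.
  v (successors {u, v, w}): φ is true.
  w (successors {w}): φ is false.
  x (successors {x, z}): φ is false.
  y (successors {u, v, y, z}): φ is true.
  z (successors {u, v, z}): φ is true.
For instance, at w:
  At w: \Diamond (p \land r) requires p \land r at some successor in {w}.
    At w: p \land r is false.
  So \Diamond (p \land r) is false at w.
Satisfying worlds: {u, v, y, z}

u, v, y, z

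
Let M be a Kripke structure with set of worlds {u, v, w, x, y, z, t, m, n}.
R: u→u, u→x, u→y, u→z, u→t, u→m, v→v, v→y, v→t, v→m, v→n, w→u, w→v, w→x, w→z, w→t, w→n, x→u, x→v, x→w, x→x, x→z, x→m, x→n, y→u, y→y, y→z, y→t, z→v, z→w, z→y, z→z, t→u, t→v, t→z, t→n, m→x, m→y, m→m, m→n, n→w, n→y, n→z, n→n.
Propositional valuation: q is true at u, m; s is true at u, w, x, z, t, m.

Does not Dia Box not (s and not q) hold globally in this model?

Yes

Let φ = not Dia Box not (s and not q). Evaluate φ at each world:
  u (successors {u, x, y, z, t, m}): φ is true.
  v (successors {v, y, t, m, n}): φ is true.
  w (successors {u, v, x, z, t, n}): φ is true.
  x (successors {u, v, w, x, z, m, n}): φ is true.
  y (successors {u, y, z, t}): φ is true.
  z (successors {v, w, y, z}): φ is true.
  t (successors {u, v, z, n}): φ is true.
  m (successors {x, y, m, n}): φ is true.
  n (successors {w, y, z, n}): φ is true.
For instance, at z:
  At z: Dia Box not (s and not q) is false, so not Dia Box not (s and not q) is true.
    At z: Dia Box not (s and not q) requires Box not (s and not q) at some successor in {v, w, y, z}.
      At v: Box not (s and not q) is false.
      At w: Box not (s and not q) is false.
      At y: Box not (s and not q) is false.
      At z: Box not (s and not q) is false.
    So Dia Box not (s and not q) is false at z.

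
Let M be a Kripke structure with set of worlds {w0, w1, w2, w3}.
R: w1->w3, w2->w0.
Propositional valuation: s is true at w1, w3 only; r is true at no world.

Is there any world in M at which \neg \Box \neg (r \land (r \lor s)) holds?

No

Recall that \Box ψ holds at a world iff ψ holds at every accessible world, and \Diamond ψ holds iff ψ holds at some accessible world.
Let φ = \neg \Box \neg (r \land (r \lor s)). Evaluate φ at each world:
  w0 (successors ∅): φ is false.
  w1 (successors {w3}): φ is false.
  w2 (successors {w0}): φ is false.
  w3 (successors ∅): φ is false.
For instance, at w2:
  At w2: \Box \neg (r \land (r \lor s)) is true, so \neg \Box \neg (r \land (r \lor s)) is false.
    At w2: \Box \neg (r \land (r \lor s)) requires \neg (r \land (r \lor s)) at every successor {w0}.
      At w0: \neg (r \land (r \lor s)) is true.
    So \Box \neg (r \land (r \lor s)) is true at w2.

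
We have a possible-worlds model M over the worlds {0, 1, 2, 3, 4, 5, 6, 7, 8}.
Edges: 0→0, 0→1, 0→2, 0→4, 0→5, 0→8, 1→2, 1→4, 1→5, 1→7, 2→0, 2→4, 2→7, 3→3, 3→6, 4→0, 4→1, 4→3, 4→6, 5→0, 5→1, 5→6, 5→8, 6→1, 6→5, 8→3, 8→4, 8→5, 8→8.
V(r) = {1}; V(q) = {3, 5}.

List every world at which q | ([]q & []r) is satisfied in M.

3, 5, 7

Let φ = q | ([]q & []r). Evaluate φ at each world:
  0 (successors {0, 1, 2, 4, 5, 8}): φ is false.
  1 (successors {2, 4, 5, 7}): φ is false.
  2 (successors {0, 4, 7}): φ is false.
  3 (successors {3, 6}): φ is true.
  4 (successors {0, 1, 3, 6}): φ is false.
  5 (successors {0, 1, 6, 8}): φ is true.
  6 (successors {1, 5}): φ is false.
  7 (successors ∅): φ is true.
  8 (successors {3, 4, 5, 8}): φ is false.
For instance, at 3:
  At 3: q is true, []q & []r is false, so q | ([]q & []r) is true.
    At 3: []q is false, []r is false, so []q & []r is false.
      At 3: []q requires q at every successor {3, 6}.
        q fails at 6, so []q is false at 3.
      At 3: []r requires r at every successor {3, 6}.
        r fails at 3, so []r is false at 3.
Satisfying worlds: {3, 5, 7}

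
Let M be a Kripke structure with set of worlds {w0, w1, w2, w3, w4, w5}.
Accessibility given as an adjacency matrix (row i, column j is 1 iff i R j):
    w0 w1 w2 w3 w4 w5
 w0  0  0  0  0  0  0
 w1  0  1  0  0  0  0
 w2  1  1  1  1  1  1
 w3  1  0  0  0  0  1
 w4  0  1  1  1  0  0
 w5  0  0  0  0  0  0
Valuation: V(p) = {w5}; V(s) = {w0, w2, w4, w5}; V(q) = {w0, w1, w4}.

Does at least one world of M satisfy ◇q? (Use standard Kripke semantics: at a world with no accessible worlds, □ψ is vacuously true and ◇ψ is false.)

Let φ = ◇q. Evaluate φ at each world:
  w0 (successors ∅): φ is false.
  w1 (successors {w1}): φ is true.
  w2 (successors {w0, w1, w2, w3, w4, w5}): φ is true.
  w3 (successors {w0, w5}): φ is true.
  w4 (successors {w1, w2, w3}): φ is true.
  w5 (successors ∅): φ is false.
Detail at w1 (witness):
  At w1: ◇q requires q at some successor in {w1}.
    q holds at w1, so ◇q is true at w1.

Yes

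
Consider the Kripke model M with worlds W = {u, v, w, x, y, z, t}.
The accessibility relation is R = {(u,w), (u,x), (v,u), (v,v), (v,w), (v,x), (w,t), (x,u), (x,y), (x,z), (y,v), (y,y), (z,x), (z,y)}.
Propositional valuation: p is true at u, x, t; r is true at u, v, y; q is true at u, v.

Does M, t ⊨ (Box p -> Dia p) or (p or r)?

At t: Box p -> Dia p is false, p or r is true, so (Box p -> Dia p) or (p or r) is true.
  At t: Box p is true, Dia p is false, so Box p -> Dia p is false.
    At t: no accessible worlds, so Box p holds vacuously.
    At t: no accessible worlds, so Dia p is false.

Yes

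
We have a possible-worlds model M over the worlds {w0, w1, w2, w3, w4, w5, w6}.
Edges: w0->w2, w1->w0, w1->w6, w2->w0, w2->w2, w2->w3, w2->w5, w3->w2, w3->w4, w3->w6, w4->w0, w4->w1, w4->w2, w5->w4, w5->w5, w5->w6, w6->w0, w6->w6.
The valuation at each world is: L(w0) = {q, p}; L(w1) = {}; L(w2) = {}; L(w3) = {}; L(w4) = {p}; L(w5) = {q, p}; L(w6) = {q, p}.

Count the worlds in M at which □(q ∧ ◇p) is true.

0

Let φ = □(q ∧ ◇p). Evaluate φ at each world:
  w0 (successors {w2}): φ is false.
  w1 (successors {w0, w6}): φ is false.
  w2 (successors {w0, w2, w3, w5}): φ is false.
  w3 (successors {w2, w4, w6}): φ is false.
  w4 (successors {w0, w1, w2}): φ is false.
  w5 (successors {w4, w5, w6}): φ is false.
  w6 (successors {w0, w6}): φ is false.
For instance, at w3:
  At w3: □(q ∧ ◇p) requires q ∧ ◇p at every successor {w2, w4, w6}.
    q ∧ ◇p fails at w2, so □(q ∧ ◇p) is false at w3.
      At w2: q is false, ◇p is true, so q ∧ ◇p is false.
Satisfying worlds: none.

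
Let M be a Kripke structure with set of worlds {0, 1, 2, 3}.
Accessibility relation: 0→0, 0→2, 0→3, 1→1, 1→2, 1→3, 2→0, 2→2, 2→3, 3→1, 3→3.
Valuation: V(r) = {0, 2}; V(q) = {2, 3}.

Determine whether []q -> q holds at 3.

Yes

Recall that []ψ holds at a world iff ψ holds at every accessible world, and <>ψ holds iff ψ holds at some accessible world.
At 3: []q is false, q is true, so []q -> q is true.
  At 3: []q requires q at every successor {1, 3}.
    q fails at 1, so []q is false at 3.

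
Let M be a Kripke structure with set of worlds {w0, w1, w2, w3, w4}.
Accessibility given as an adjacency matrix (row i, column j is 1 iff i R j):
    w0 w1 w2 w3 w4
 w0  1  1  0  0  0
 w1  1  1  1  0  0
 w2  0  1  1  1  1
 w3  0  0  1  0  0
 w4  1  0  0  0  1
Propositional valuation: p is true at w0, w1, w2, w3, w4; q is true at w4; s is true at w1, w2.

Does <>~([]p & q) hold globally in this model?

Let φ = <>~([]p & q). Evaluate φ at each world:
  w0 (successors {w0, w1}): φ is true.
  w1 (successors {w0, w1, w2}): φ is true.
  w2 (successors {w1, w2, w3, w4}): φ is true.
  w3 (successors {w2}): φ is true.
  w4 (successors {w0, w4}): φ is true.
For instance, at w4:
  At w4: <>~([]p & q) requires ~([]p & q) at some successor in {w0, w4}.
    ~([]p & q) holds at w0, so <>~([]p & q) is true at w4.
      At w0: []p & q is false, so ~([]p & q) is true.

Yes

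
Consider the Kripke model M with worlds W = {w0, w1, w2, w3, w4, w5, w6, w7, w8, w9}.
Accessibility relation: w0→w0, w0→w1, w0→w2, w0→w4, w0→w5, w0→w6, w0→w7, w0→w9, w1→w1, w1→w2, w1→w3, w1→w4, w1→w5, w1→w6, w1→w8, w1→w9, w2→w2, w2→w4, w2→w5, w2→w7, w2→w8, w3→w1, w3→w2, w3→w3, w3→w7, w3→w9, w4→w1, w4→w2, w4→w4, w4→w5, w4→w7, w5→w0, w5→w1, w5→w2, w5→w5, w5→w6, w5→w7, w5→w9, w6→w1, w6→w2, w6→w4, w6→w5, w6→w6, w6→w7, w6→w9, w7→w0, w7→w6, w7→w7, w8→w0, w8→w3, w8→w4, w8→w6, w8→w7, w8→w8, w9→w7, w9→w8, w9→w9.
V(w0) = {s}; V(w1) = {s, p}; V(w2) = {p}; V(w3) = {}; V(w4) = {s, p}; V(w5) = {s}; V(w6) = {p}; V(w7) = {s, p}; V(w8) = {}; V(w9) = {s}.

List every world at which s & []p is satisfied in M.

none

Recall that []ψ holds at a world iff ψ holds at every accessible world, and <>ψ holds iff ψ holds at some accessible world.
Let φ = s & []p. Evaluate φ at each world:
  w0 (successors {w0, w1, w2, w4, w5, w6, w7, w9}): φ is false.
  w1 (successors {w1, w2, w3, w4, w5, w6, w8, w9}): φ is false.
  w2 (successors {w2, w4, w5, w7, w8}): φ is false.
  w3 (successors {w1, w2, w3, w7, w9}): φ is false.
  w4 (successors {w1, w2, w4, w5, w7}): φ is false.
  w5 (successors {w0, w1, w2, w5, w6, w7, w9}): φ is false.
  w6 (successors {w1, w2, w4, w5, w6, w7, w9}): φ is false.
  w7 (successors {w0, w6, w7}): φ is false.
  w8 (successors {w0, w3, w4, w6, w7, w8}): φ is false.
  w9 (successors {w7, w8, w9}): φ is false.
For instance, at w3:
  At w3: s is false, []p is false, so s & []p is false.
    At w3: []p requires p at every successor {w1, w2, w3, w7, w9}.
      p fails at w3, so []p is false at w3.
Satisfying worlds: none.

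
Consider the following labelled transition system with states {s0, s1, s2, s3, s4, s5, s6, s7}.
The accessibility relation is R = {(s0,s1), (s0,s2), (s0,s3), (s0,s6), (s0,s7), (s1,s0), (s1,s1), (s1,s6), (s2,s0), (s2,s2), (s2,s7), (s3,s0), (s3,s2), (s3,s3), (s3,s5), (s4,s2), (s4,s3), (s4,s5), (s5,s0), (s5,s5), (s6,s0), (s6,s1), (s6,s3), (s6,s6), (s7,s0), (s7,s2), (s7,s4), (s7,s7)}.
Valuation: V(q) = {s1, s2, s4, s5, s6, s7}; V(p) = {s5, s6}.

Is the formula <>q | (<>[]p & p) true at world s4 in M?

Recall that []ψ holds at a world iff ψ holds at every accessible world, and <>ψ holds iff ψ holds at some accessible world.
At s4: <>q is true, <>[]p & p is false, so <>q | (<>[]p & p) is true.
  At s4: <>q requires q at some successor in {s2, s3, s5}.
    q holds at s2, so <>q is true at s4.
  At s4: <>[]p is false, p is false, so <>[]p & p is false.
    At s4: <>[]p requires []p at some successor in {s2, s3, s5}.
      At s2: []p is false.
      At s3: []p is false.
      At s5: []p is false.
    So <>[]p is false at s4.

Yes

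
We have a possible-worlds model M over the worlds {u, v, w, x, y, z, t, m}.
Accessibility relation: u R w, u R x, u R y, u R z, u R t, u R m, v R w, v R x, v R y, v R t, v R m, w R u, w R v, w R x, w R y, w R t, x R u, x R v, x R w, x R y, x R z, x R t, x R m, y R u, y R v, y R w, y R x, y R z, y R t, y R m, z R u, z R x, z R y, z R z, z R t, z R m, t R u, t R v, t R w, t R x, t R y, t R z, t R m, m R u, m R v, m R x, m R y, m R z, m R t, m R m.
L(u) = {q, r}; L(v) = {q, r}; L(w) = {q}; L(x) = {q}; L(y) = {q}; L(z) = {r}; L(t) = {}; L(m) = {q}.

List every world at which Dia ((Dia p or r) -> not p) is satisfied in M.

Let φ = Dia ((Dia p or r) -> not p). Evaluate φ at each world:
  u (successors {w, x, y, z, t, m}): φ is true.
  v (successors {w, x, y, t, m}): φ is true.
  w (successors {u, v, x, y, t}): φ is true.
  x (successors {u, v, w, y, z, t, m}): φ is true.
  y (successors {u, v, w, x, z, t, m}): φ is true.
  z (successors {u, x, y, z, t, m}): φ is true.
  t (successors {u, v, w, x, y, z, m}): φ is true.
  m (successors {u, v, x, y, z, t, m}): φ is true.
For instance, at m:
  At m: Dia ((Dia p or r) -> not p) requires (Dia p or r) -> not p at some successor in {u, v, x, y, z, t, m}.
    (Dia p or r) -> not p holds at u, so Dia ((Dia p or r) -> not p) is true at m.
      At u: Dia p or r is true, not p is true, so (Dia p or r) -> not p is true.
Satisfying worlds: {u, v, w, x, y, z, t, m}

u, v, w, x, y, z, t, m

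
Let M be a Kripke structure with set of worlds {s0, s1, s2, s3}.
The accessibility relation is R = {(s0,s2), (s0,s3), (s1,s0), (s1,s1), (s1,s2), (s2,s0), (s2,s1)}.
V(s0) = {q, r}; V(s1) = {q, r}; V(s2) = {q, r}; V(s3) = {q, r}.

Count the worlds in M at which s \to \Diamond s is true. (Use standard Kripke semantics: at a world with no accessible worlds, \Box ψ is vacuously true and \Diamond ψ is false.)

Let φ = s \to \Diamond s. Evaluate φ at each world:
  s0 (successors {s2, s3}): φ is true.
  s1 (successors {s0, s1, s2}): φ is true.
  s2 (successors {s0, s1}): φ is true.
  s3 (successors ∅): φ is true.
For instance, at s0:
  At s0: s is false, \Diamond s is false, so s \to \Diamond s is true.
    At s0: \Diamond s requires s at some successor in {s2, s3}.
      At s2: s is false.
      At s3: s is false.
    So \Diamond s is false at s0.
Satisfying worlds: {s0, s1, s2, s3}

4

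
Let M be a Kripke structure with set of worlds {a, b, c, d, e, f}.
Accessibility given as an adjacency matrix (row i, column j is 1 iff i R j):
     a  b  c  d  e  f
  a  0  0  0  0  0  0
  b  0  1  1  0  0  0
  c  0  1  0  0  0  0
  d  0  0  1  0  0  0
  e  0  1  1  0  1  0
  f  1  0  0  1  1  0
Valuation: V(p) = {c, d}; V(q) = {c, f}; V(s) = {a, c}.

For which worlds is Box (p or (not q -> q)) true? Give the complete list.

a, d

Let φ = Box (p or (not q -> q)). Evaluate φ at each world:
  a (successors ∅): φ is true.
  b (successors {b, c}): φ is false.
  c (successors {b}): φ is false.
  d (successors {c}): φ is true.
  e (successors {b, c, e}): φ is false.
  f (successors {a, d, e}): φ is false.
For instance, at c:
  At c: Box (p or (not q -> q)) requires p or (not q -> q) at every successor {b}.
    p or (not q -> q) fails at b, so Box (p or (not q -> q)) is false at c.
Satisfying worlds: {a, d}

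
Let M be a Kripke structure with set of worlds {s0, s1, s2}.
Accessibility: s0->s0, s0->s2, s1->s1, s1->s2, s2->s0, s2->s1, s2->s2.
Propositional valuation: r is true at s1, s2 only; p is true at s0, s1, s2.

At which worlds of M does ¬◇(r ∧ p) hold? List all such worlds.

none

Recall that ◇ψ holds at a world iff ψ holds at some accessible world.
Let φ = ¬◇(r ∧ p). Evaluate φ at each world:
  s0 (successors {s0, s2}): φ is false.
  s1 (successors {s1, s2}): φ is false.
  s2 (successors {s0, s1, s2}): φ is false.
For instance, at s2:
  At s2: ◇(r ∧ p) is true, so ¬◇(r ∧ p) is false.
    At s2: ◇(r ∧ p) requires r ∧ p at some successor in {s0, s1, s2}.
      r ∧ p holds at s1, so ◇(r ∧ p) is true at s2.
Satisfying worlds: none.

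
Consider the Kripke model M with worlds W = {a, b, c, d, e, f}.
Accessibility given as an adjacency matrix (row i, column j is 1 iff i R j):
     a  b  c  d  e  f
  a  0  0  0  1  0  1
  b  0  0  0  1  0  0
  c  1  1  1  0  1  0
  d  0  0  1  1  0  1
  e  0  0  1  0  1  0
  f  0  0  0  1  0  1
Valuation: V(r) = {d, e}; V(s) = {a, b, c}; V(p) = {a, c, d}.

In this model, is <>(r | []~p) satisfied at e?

At e: <>(r | []~p) requires r | []~p at some successor in {c, e}.
  r | []~p holds at e, so <>(r | []~p) is true at e.
    At e: r is true, []~p is false, so r | []~p is true.
      At e: []~p requires ~p at every successor {c, e}.
        ~p fails at c, so []~p is false at e.

Yes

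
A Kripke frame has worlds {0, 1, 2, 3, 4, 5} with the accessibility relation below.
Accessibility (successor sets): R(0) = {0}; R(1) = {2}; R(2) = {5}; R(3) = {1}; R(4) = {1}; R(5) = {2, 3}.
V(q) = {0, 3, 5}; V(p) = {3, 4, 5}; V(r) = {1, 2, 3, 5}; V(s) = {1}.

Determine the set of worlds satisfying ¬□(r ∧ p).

Let φ = ¬□(r ∧ p). Evaluate φ at each world:
  0 (successors {0}): φ is true.
  1 (successors {2}): φ is true.
  2 (successors {5}): φ is false.
  3 (successors {1}): φ is true.
  4 (successors {1}): φ is true.
  5 (successors {2, 3}): φ is true.
For instance, at 0:
  At 0: □(r ∧ p) is false, so ¬□(r ∧ p) is true.
    At 0: □(r ∧ p) requires r ∧ p at every successor {0}.
      r ∧ p fails at 0, so □(r ∧ p) is false at 0.
Satisfying worlds: {0, 1, 3, 4, 5}

0, 1, 3, 4, 5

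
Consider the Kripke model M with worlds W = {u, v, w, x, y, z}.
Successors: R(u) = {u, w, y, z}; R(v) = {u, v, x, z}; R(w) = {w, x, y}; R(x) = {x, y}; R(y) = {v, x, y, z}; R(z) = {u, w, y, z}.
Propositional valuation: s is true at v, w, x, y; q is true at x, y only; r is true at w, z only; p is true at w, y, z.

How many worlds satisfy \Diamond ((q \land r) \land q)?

0

Let φ = \Diamond ((q \land r) \land q). Evaluate φ at each world:
  u (successors {u, w, y, z}): φ is false.
  v (successors {u, v, x, z}): φ is false.
  w (successors {w, x, y}): φ is false.
  x (successors {x, y}): φ is false.
  y (successors {v, x, y, z}): φ is false.
  z (successors {u, w, y, z}): φ is false.
For instance, at y:
  At y: \Diamond ((q \land r) \land q) requires (q \land r) \land q at some successor in {v, x, y, z}.
    At v: (q \land r) \land q is false.
    At x: (q \land r) \land q is false.
    At y: (q \land r) \land q is false.
    At z: (q \land r) \land q is false.
  So \Diamond ((q \land r) \land q) is false at y.
Satisfying worlds: none.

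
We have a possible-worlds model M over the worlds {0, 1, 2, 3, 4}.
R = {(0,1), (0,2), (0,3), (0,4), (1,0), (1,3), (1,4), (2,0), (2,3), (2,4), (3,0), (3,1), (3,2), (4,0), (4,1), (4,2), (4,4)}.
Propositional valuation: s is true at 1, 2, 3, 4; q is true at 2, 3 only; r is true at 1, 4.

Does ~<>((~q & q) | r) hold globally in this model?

No

Let φ = ~<>((~q & q) | r). Evaluate φ at each world:
  0 (successors {1, 2, 3, 4}): φ is false.
  1 (successors {0, 3, 4}): φ is false.
  2 (successors {0, 3, 4}): φ is false.
  3 (successors {0, 1, 2}): φ is false.
  4 (successors {0, 1, 2, 4}): φ is false.
Detail at 0 (counterexample):
  At 0: <>((~q & q) | r) is true, so ~<>((~q & q) | r) is false.
    At 0: <>((~q & q) | r) requires (~q & q) | r at some successor in {1, 2, 3, 4}.
      (~q & q) | r holds at 1, so <>((~q & q) | r) is true at 0.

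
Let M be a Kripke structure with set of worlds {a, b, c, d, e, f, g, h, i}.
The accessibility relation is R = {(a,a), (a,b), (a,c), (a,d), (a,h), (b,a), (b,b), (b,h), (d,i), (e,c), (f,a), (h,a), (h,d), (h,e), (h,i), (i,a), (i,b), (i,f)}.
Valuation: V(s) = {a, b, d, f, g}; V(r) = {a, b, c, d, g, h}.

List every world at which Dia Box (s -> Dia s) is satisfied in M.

a, b, d, e, h, i

Let φ = Dia Box (s -> Dia s). Evaluate φ at each world:
  a (successors {a, b, c, d, h}): φ is true.
  b (successors {a, b, h}): φ is true.
  c (successors ∅): φ is false.
  d (successors {i}): φ is true.
  e (successors {c}): φ is true.
  f (successors {a}): φ is false.
  g (successors ∅): φ is false.
  h (successors {a, d, e, i}): φ is true.
  i (successors {a, b, f}): φ is true.
For instance, at a:
  At a: Dia Box (s -> Dia s) requires Box (s -> Dia s) at some successor in {a, b, c, d, h}.
    Box (s -> Dia s) holds at b, so Dia Box (s -> Dia s) is true at a.
      At b: Box (s -> Dia s) requires s -> Dia s at every successor {a, b, h}.
        At a: s -> Dia s is true.
        At b: s -> Dia s is true.
        At h: s -> Dia s is true.
      So Box (s -> Dia s) is true at b.
Satisfying worlds: {a, b, d, e, h, i}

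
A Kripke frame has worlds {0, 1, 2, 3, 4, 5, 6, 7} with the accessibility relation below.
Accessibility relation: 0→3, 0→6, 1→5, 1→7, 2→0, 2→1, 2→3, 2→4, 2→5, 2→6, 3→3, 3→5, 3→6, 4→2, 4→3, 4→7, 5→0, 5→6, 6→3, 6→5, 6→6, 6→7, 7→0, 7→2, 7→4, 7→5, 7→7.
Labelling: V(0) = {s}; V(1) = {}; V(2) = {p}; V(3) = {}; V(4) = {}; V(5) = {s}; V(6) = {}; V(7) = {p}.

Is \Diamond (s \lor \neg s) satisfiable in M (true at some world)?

Let φ = \Diamond (s \lor \neg s). Evaluate φ at each world:
  0 (successors {3, 6}): φ is true.
  1 (successors {5, 7}): φ is true.
  2 (successors {0, 1, 3, 4, 5, 6}): φ is true.
  3 (successors {3, 5, 6}): φ is true.
  4 (successors {2, 3, 7}): φ is true.
  5 (successors {0, 6}): φ is true.
  6 (successors {3, 5, 6, 7}): φ is true.
  7 (successors {0, 2, 4, 5, 7}): φ is true.
Detail at 0 (witness):
  At 0: \Diamond (s \lor \neg s) requires s \lor \neg s at some successor in {3, 6}.
    s \lor \neg s holds at 3, so \Diamond (s \lor \neg s) is true at 0.

Yes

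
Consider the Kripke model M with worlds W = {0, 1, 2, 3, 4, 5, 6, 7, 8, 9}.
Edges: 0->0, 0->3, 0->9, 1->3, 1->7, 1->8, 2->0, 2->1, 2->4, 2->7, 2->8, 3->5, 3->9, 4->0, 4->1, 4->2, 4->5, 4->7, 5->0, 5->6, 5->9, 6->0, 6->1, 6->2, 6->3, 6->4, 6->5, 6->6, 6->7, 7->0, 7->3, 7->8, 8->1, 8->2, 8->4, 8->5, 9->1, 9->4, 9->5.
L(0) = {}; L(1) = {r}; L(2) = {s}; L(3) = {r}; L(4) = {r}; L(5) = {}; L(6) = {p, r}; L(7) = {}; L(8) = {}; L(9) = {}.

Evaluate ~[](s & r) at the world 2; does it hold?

Yes

At 2: [](s & r) is false, so ~[](s & r) is true.
  At 2: [](s & r) requires s & r at every successor {0, 1, 4, 7, 8}.
    s & r fails at 0, so [](s & r) is false at 2.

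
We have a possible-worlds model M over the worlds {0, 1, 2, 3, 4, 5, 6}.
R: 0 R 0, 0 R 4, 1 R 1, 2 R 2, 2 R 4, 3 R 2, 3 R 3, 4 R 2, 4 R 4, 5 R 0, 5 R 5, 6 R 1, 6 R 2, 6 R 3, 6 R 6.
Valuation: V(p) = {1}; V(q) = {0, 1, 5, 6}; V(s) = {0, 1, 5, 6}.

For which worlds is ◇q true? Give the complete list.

0, 1, 5, 6

Let φ = ◇q. Evaluate φ at each world:
  0 (successors {0, 4}): φ is true.
  1 (successors {1}): φ is true.
  2 (successors {2, 4}): φ is false.
  3 (successors {2, 3}): φ is false.
  4 (successors {2, 4}): φ is false.
  5 (successors {0, 5}): φ is true.
  6 (successors {1, 2, 3, 6}): φ is true.
For instance, at 0:
  At 0: ◇q requires q at some successor in {0, 4}.
    q holds at 0, so ◇q is true at 0.
Satisfying worlds: {0, 1, 5, 6}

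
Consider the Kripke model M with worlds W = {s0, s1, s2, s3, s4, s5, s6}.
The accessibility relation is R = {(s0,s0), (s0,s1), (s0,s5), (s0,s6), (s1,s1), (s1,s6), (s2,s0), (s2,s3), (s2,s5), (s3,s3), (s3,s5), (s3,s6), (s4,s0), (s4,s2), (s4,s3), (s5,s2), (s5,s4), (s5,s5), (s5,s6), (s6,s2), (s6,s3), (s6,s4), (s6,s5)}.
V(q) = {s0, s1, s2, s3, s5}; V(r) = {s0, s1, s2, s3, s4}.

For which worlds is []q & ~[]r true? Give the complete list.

Recall that []ψ holds at a world iff ψ holds at every accessible world, and <>ψ holds iff ψ holds at some accessible world.
Let φ = []q & ~[]r. Evaluate φ at each world:
  s0 (successors {s0, s1, s5, s6}): φ is false.
  s1 (successors {s1, s6}): φ is false.
  s2 (successors {s0, s3, s5}): φ is true.
  s3 (successors {s3, s5, s6}): φ is false.
  s4 (successors {s0, s2, s3}): φ is false.
  s5 (successors {s2, s4, s5, s6}): φ is false.
  s6 (successors {s2, s3, s4, s5}): φ is false.
For instance, at s5:
  At s5: []q is false, ~[]r is true, so []q & ~[]r is false.
    At s5: []q requires q at every successor {s2, s4, s5, s6}.
      q fails at s4, so []q is false at s5.
    At s5: []r is false, so ~[]r is true.
      At s5: []r requires r at every successor {s2, s4, s5, s6}.
        r fails at s5, so []r is false at s5.
Satisfying worlds: {s2}

s2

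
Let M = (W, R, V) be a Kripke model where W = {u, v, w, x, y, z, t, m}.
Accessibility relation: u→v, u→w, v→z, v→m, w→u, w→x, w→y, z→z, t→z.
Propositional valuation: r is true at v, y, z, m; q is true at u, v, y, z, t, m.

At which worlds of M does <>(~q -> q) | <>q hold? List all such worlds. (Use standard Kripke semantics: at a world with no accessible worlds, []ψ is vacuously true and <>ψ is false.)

Recall that <>ψ holds at a world iff ψ holds at some accessible world.
Let φ = <>(~q -> q) | <>q. Evaluate φ at each world:
  u (successors {v, w}): φ is true.
  v (successors {z, m}): φ is true.
  w (successors {u, x, y}): φ is true.
  x (successors ∅): φ is false.
  y (successors ∅): φ is false.
  z (successors {z}): φ is true.
  t (successors {z}): φ is true.
  m (successors ∅): φ is false.
For instance, at z:
  At z: <>(~q -> q) is true, <>q is true, so <>(~q -> q) | <>q is true.
    At z: <>(~q -> q) requires ~q -> q at some successor in {z}.
      ~q -> q holds at z, so <>(~q -> q) is true at z.
    At z: <>q requires q at some successor in {z}.
      q holds at z, so <>q is true at z.
Satisfying worlds: {u, v, w, z, t}

u, v, w, z, t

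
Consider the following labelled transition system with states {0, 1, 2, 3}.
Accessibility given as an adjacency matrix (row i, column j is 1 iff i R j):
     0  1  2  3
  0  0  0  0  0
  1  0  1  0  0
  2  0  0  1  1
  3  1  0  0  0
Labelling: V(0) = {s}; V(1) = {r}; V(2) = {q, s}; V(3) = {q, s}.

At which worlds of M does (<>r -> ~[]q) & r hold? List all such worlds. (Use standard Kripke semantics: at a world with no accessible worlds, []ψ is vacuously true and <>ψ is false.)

1

Recall that []ψ holds at a world iff ψ holds at every accessible world, and <>ψ holds iff ψ holds at some accessible world.
Let φ = (<>r -> ~[]q) & r. Evaluate φ at each world:
  0 (successors ∅): φ is false.
  1 (successors {1}): φ is true.
  2 (successors {2, 3}): φ is false.
  3 (successors {0}): φ is false.
For instance, at 1:
  At 1: <>r -> ~[]q is true, r is true, so (<>r -> ~[]q) & r is true.
    At 1: <>r is true, ~[]q is true, so <>r -> ~[]q is true.
      At 1: <>r requires r at some successor in {1}.
        r holds at 1, so <>r is true at 1.
      At 1: []q is false, so ~[]q is true.
Satisfying worlds: {1}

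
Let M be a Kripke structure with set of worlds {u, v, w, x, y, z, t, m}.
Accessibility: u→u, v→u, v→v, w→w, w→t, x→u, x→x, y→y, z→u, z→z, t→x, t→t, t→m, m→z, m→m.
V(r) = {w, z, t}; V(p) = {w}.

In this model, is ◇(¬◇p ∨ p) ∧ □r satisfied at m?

No

Recall that □ψ holds at a world iff ψ holds at every accessible world, and ◇ψ holds iff ψ holds at some accessible world.
At m: ◇(¬◇p ∨ p) is true, □r is false, so ◇(¬◇p ∨ p) ∧ □r is false.
  At m: ◇(¬◇p ∨ p) requires ¬◇p ∨ p at some successor in {z, m}.
    ¬◇p ∨ p holds at z, so ◇(¬◇p ∨ p) is true at m.
      At z: ¬◇p is true, p is false, so ¬◇p ∨ p is true.
  At m: □r requires r at every successor {z, m}.
    r fails at m, so □r is false at m.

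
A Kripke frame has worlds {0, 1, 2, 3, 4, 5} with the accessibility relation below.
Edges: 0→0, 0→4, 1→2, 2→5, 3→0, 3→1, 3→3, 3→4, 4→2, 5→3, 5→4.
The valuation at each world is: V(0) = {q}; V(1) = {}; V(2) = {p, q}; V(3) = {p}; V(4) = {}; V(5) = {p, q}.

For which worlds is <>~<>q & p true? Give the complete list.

Let φ = <>~<>q & p. Evaluate φ at each world:
  0 (successors {0, 4}): φ is false.
  1 (successors {2}): φ is false.
  2 (successors {5}): φ is true.
  3 (successors {0, 1, 3, 4}): φ is false.
  4 (successors {2}): φ is false.
  5 (successors {3, 4}): φ is false.
For instance, at 3:
  At 3: <>~<>q is false, p is true, so <>~<>q & p is false.
    At 3: <>~<>q requires ~<>q at some successor in {0, 1, 3, 4}.
      At 0: ~<>q is false.
      At 1: ~<>q is false.
      At 3: ~<>q is false.
      At 4: ~<>q is false.
    So <>~<>q is false at 3.
Satisfying worlds: {2}

2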